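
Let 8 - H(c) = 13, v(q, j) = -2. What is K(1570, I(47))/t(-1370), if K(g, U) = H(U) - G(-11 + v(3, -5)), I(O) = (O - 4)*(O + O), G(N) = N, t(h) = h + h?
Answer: -2/685 ≈ -0.0029197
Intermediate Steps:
t(h) = 2*h
H(c) = -5 (H(c) = 8 - 1*13 = 8 - 13 = -5)
I(O) = 2*O*(-4 + O) (I(O) = (-4 + O)*(2*O) = 2*O*(-4 + O))
K(g, U) = 8 (K(g, U) = -5 - (-11 - 2) = -5 - 1*(-13) = -5 + 13 = 8)
K(1570, I(47))/t(-1370) = 8/((2*(-1370))) = 8/(-2740) = 8*(-1/2740) = -2/685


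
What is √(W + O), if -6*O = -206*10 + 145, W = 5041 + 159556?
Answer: 101*√582/6 ≈ 406.10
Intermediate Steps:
W = 164597
O = 1915/6 (O = -(-206*10 + 145)/6 = -(-2060 + 145)/6 = -⅙*(-1915) = 1915/6 ≈ 319.17)
√(W + O) = √(164597 + 1915/6) = √(989497/6) = 101*√582/6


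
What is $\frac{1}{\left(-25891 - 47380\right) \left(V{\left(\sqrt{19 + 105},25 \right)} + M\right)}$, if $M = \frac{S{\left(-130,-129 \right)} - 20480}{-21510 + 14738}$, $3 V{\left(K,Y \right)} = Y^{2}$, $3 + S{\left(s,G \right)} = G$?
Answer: $- \frac{5079}{78662573264} \approx -6.4567 \cdot 10^{-8}$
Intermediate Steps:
$S{\left(s,G \right)} = -3 + G$
$V{\left(K,Y \right)} = \frac{Y^{2}}{3}$
$M = \frac{5153}{1693}$ ($M = \frac{\left(-3 - 129\right) - 20480}{-21510 + 14738} = \frac{-132 - 20480}{-6772} = \left(-20612\right) \left(- \frac{1}{6772}\right) = \frac{5153}{1693} \approx 3.0437$)
$\frac{1}{\left(-25891 - 47380\right) \left(V{\left(\sqrt{19 + 105},25 \right)} + M\right)} = \frac{1}{\left(-25891 - 47380\right) \left(\frac{25^{2}}{3} + \frac{5153}{1693}\right)} = \frac{1}{\left(-73271\right) \left(\frac{1}{3} \cdot 625 + \frac{5153}{1693}\right)} = \frac{1}{\left(-73271\right) \left(\frac{625}{3} + \frac{5153}{1693}\right)} = \frac{1}{\left(-73271\right) \frac{1073584}{5079}} = \frac{1}{- \frac{78662573264}{5079}} = - \frac{5079}{78662573264}$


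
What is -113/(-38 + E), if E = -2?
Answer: 113/40 ≈ 2.8250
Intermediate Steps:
-113/(-38 + E) = -113/(-38 - 2) = -113/(-40) = -113*(-1/40) = 113/40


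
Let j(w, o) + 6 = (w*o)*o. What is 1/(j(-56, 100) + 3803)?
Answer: -1/556203 ≈ -1.7979e-6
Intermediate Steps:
j(w, o) = -6 + w*o**2 (j(w, o) = -6 + (w*o)*o = -6 + (o*w)*o = -6 + w*o**2)
1/(j(-56, 100) + 3803) = 1/((-6 - 56*100**2) + 3803) = 1/((-6 - 56*10000) + 3803) = 1/((-6 - 560000) + 3803) = 1/(-560006 + 3803) = 1/(-556203) = -1/556203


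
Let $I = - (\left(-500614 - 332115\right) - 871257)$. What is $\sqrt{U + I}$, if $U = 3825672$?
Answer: $\sqrt{5529658} \approx 2351.5$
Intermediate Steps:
$I = 1703986$ ($I = - (-832729 - 871257) = \left(-1\right) \left(-1703986\right) = 1703986$)
$\sqrt{U + I} = \sqrt{3825672 + 1703986} = \sqrt{5529658}$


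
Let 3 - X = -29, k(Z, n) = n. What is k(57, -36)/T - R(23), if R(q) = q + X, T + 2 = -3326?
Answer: -45751/832 ≈ -54.989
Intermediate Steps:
T = -3328 (T = -2 - 3326 = -3328)
X = 32 (X = 3 - 1*(-29) = 3 + 29 = 32)
R(q) = 32 + q (R(q) = q + 32 = 32 + q)
k(57, -36)/T - R(23) = -36/(-3328) - (32 + 23) = -36*(-1/3328) - 1*55 = 9/832 - 55 = -45751/832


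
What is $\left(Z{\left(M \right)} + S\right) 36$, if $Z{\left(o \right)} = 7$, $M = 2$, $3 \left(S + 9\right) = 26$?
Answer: $240$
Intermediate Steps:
$S = - \frac{1}{3}$ ($S = -9 + \frac{1}{3} \cdot 26 = -9 + \frac{26}{3} = - \frac{1}{3} \approx -0.33333$)
$\left(Z{\left(M \right)} + S\right) 36 = \left(7 - \frac{1}{3}\right) 36 = \frac{20}{3} \cdot 36 = 240$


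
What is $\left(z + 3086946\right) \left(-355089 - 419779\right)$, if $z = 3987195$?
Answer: $-5481525488388$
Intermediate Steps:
$\left(z + 3086946\right) \left(-355089 - 419779\right) = \left(3987195 + 3086946\right) \left(-355089 - 419779\right) = 7074141 \left(-774868\right) = -5481525488388$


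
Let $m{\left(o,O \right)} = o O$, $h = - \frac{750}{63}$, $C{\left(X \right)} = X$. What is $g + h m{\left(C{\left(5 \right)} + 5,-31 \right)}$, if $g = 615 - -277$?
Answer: $\frac{96232}{21} \approx 4582.5$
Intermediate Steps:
$g = 892$ ($g = 615 + 277 = 892$)
$h = - \frac{250}{21}$ ($h = \left(-750\right) \frac{1}{63} = - \frac{250}{21} \approx -11.905$)
$m{\left(o,O \right)} = O o$
$g + h m{\left(C{\left(5 \right)} + 5,-31 \right)} = 892 - \frac{250 \left(- 31 \left(5 + 5\right)\right)}{21} = 892 - \frac{250 \left(\left(-31\right) 10\right)}{21} = 892 - - \frac{77500}{21} = 892 + \frac{77500}{21} = \frac{96232}{21}$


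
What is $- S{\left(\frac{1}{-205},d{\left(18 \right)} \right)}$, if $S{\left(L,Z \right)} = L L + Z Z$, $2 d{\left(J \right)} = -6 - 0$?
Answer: $- \frac{378226}{42025} \approx -9.0$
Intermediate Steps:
$d{\left(J \right)} = -3$ ($d{\left(J \right)} = \frac{-6 - 0}{2} = \frac{-6 + 0}{2} = \frac{1}{2} \left(-6\right) = -3$)
$S{\left(L,Z \right)} = L^{2} + Z^{2}$
$- S{\left(\frac{1}{-205},d{\left(18 \right)} \right)} = - (\left(\frac{1}{-205}\right)^{2} + \left(-3\right)^{2}) = - (\left(- \frac{1}{205}\right)^{2} + 9) = - (\frac{1}{42025} + 9) = \left(-1\right) \frac{378226}{42025} = - \frac{378226}{42025}$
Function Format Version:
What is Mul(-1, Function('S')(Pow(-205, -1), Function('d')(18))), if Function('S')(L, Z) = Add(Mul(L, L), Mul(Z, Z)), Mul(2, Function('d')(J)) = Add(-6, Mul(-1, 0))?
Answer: Rational(-378226, 42025) ≈ -9.0000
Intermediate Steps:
Function('d')(J) = -3 (Function('d')(J) = Mul(Rational(1, 2), Add(-6, Mul(-1, 0))) = Mul(Rational(1, 2), Add(-6, 0)) = Mul(Rational(1, 2), -6) = -3)
Function('S')(L, Z) = Add(Pow(L, 2), Pow(Z, 2))
Mul(-1, Function('S')(Pow(-205, -1), Function('d')(18))) = Mul(-1, Add(Pow(Pow(-205, -1), 2), Pow(-3, 2))) = Mul(-1, Add(Pow(Rational(-1, 205), 2), 9)) = Mul(-1, Add(Rational(1, 42025), 9)) = Mul(-1, Rational(378226, 42025)) = Rational(-378226, 42025)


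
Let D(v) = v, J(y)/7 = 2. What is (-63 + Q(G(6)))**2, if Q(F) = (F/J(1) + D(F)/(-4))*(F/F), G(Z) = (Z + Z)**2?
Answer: 385641/49 ≈ 7870.2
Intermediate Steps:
J(y) = 14 (J(y) = 7*2 = 14)
G(Z) = 4*Z**2 (G(Z) = (2*Z)**2 = 4*Z**2)
Q(F) = -5*F/28 (Q(F) = (F/14 + F/(-4))*(F/F) = (F*(1/14) + F*(-1/4))*1 = (F/14 - F/4)*1 = -5*F/28*1 = -5*F/28)
(-63 + Q(G(6)))**2 = (-63 - 5*6**2/7)**2 = (-63 - 5*36/7)**2 = (-63 - 5/28*144)**2 = (-63 - 180/7)**2 = (-621/7)**2 = 385641/49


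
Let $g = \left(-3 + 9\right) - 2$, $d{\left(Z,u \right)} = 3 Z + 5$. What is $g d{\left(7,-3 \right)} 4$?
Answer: $416$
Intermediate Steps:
$d{\left(Z,u \right)} = 5 + 3 Z$
$g = 4$ ($g = 6 - 2 = 4$)
$g d{\left(7,-3 \right)} 4 = 4 \left(5 + 3 \cdot 7\right) 4 = 4 \left(5 + 21\right) 4 = 4 \cdot 26 \cdot 4 = 104 \cdot 4 = 416$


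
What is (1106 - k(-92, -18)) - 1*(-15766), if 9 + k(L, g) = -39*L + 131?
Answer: 13162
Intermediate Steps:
k(L, g) = 122 - 39*L (k(L, g) = -9 + (-39*L + 131) = -9 + (131 - 39*L) = 122 - 39*L)
(1106 - k(-92, -18)) - 1*(-15766) = (1106 - (122 - 39*(-92))) - 1*(-15766) = (1106 - (122 + 3588)) + 15766 = (1106 - 1*3710) + 15766 = (1106 - 3710) + 15766 = -2604 + 15766 = 13162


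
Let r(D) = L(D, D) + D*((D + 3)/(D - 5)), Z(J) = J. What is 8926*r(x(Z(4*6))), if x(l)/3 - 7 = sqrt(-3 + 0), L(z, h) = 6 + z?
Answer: 53556*(-147*I + 44*sqrt(3))/(-16*I + 3*sqrt(3)) ≈ 5.2004e+5 + 86206.0*I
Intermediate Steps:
x(l) = 21 + 3*I*sqrt(3) (x(l) = 21 + 3*sqrt(-3 + 0) = 21 + 3*sqrt(-3) = 21 + 3*(I*sqrt(3)) = 21 + 3*I*sqrt(3))
r(D) = 6 + D + D*(3 + D)/(-5 + D) (r(D) = (6 + D) + D*((D + 3)/(D - 5)) = (6 + D) + D*((3 + D)/(-5 + D)) = (6 + D) + D*(3 + D)/(-5 + D) = 6 + D + D*(3 + D)/(-5 + D))
8926*r(x(Z(4*6))) = 8926*(2*(-15 + (21 + 3*I*sqrt(3))**2 + 2*(21 + 3*I*sqrt(3)))/(-5 + (21 + 3*I*sqrt(3)))) = 8926*(2*(-15 + (21 + 3*I*sqrt(3))**2 + (42 + 6*I*sqrt(3)))/(16 + 3*I*sqrt(3))) = 8926*(2*(27 + (21 + 3*I*sqrt(3))**2 + 6*I*sqrt(3))/(16 + 3*I*sqrt(3))) = 17852*(27 + (21 + 3*I*sqrt(3))**2 + 6*I*sqrt(3))/(16 + 3*I*sqrt(3))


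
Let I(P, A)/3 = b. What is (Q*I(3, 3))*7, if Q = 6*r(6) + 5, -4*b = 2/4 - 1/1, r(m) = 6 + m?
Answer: 1617/8 ≈ 202.13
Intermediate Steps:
b = ⅛ (b = -(2/4 - 1/1)/4 = -(2*(¼) - 1*1)/4 = -(½ - 1)/4 = -¼*(-½) = ⅛ ≈ 0.12500)
I(P, A) = 3/8 (I(P, A) = 3*(⅛) = 3/8)
Q = 77 (Q = 6*(6 + 6) + 5 = 6*12 + 5 = 72 + 5 = 77)
(Q*I(3, 3))*7 = (77*(3/8))*7 = (231/8)*7 = 1617/8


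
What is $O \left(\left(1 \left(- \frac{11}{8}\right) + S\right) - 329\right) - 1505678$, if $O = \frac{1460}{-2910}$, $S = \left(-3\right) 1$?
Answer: $- \frac{584138167}{388} \approx -1.5055 \cdot 10^{6}$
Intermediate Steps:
$S = -3$
$O = - \frac{146}{291}$ ($O = 1460 \left(- \frac{1}{2910}\right) = - \frac{146}{291} \approx -0.50172$)
$O \left(\left(1 \left(- \frac{11}{8}\right) + S\right) - 329\right) - 1505678 = - \frac{146 \left(\left(1 \left(- \frac{11}{8}\right) - 3\right) - 329\right)}{291} - 1505678 = - \frac{146 \left(\left(- \frac{11}{8} - 3\right) - 329\right)}{291} - 1505678 = - \frac{146 \left(- \frac{35}{8} - 329\right)}{291} - 1505678 = \left(- \frac{146}{291}\right) \left(- \frac{2667}{8}\right) - 1505678 = \frac{64897}{388} - 1505678 = - \frac{584138167}{388}$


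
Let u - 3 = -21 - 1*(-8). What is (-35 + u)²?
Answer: 2025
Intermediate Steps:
u = -10 (u = 3 + (-21 - 1*(-8)) = 3 + (-21 + 8) = 3 - 13 = -10)
(-35 + u)² = (-35 - 10)² = (-45)² = 2025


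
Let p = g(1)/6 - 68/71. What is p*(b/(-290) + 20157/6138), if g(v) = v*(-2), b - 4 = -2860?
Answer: -19479715/1148922 ≈ -16.955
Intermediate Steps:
b = -2856 (b = 4 - 2860 = -2856)
g(v) = -2*v
p = -275/213 (p = -2*1/6 - 68/71 = -2*⅙ - 68*1/71 = -⅓ - 68/71 = -275/213 ≈ -1.2911)
p*(b/(-290) + 20157/6138) = -275*(-2856/(-290) + 20157/6138)/213 = -275*(-2856*(-1/290) + 20157*(1/6138))/213 = -275*(1428/145 + 6719/2046)/213 = -275/213*3895943/296670 = -19479715/1148922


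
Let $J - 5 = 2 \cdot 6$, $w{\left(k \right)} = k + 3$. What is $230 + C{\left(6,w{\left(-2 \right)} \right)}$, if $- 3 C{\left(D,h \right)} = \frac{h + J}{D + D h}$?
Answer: $\frac{459}{2} \approx 229.5$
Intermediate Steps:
$w{\left(k \right)} = 3 + k$
$J = 17$ ($J = 5 + 2 \cdot 6 = 5 + 12 = 17$)
$C{\left(D,h \right)} = - \frac{17 + h}{3 \left(D + D h\right)}$ ($C{\left(D,h \right)} = - \frac{\left(h + 17\right) \frac{1}{D + D h}}{3} = - \frac{\left(17 + h\right) \frac{1}{D + D h}}{3} = - \frac{\frac{1}{D + D h} \left(17 + h\right)}{3} = - \frac{17 + h}{3 \left(D + D h\right)}$)
$230 + C{\left(6,w{\left(-2 \right)} \right)} = 230 + \frac{-17 - \left(3 - 2\right)}{3 \cdot 6 \left(1 + \left(3 - 2\right)\right)} = 230 + \frac{1}{3} \cdot \frac{1}{6} \frac{1}{1 + 1} \left(-17 - 1\right) = 230 + \frac{1}{3} \cdot \frac{1}{6} \cdot \frac{1}{2} \left(-17 - 1\right) = 230 + \frac{1}{3} \cdot \frac{1}{6} \cdot \frac{1}{2} \left(-18\right) = 230 - \frac{1}{2} = \frac{459}{2}$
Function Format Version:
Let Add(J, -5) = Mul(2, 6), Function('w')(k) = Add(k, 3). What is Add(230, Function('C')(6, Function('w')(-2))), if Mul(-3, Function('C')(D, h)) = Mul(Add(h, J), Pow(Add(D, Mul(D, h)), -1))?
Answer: Rational(459, 2) ≈ 229.50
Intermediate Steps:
Function('w')(k) = Add(3, k)
J = 17 (J = Add(5, Mul(2, 6)) = Add(5, 12) = 17)
Function('C')(D, h) = Mul(Rational(-1, 3), Pow(Add(D, Mul(D, h)), -1), Add(17, h)) (Function('C')(D, h) = Mul(Rational(-1, 3), Mul(Add(h, 17), Pow(Add(D, Mul(D, h)), -1))) = Mul(Rational(-1, 3), Mul(Add(17, h), Pow(Add(D, Mul(D, h)), -1))) = Mul(Rational(-1, 3), Mul(Pow(Add(D, Mul(D, h)), -1), Add(17, h))) = Mul(Rational(-1, 3), Pow(Add(D, Mul(D, h)), -1), Add(17, h)))
Add(230, Function('C')(6, Function('w')(-2))) = Add(230, Mul(Rational(1, 3), Pow(6, -1), Pow(Add(1, Add(3, -2)), -1), Add(-17, Mul(-1, Add(3, -2))))) = Add(230, Mul(Rational(1, 3), Rational(1, 6), Pow(Add(1, 1), -1), Add(-17, Mul(-1, 1)))) = Add(230, Mul(Rational(1, 3), Rational(1, 6), Pow(2, -1), Add(-17, -1))) = Add(230, Mul(Rational(1, 3), Rational(1, 6), Rational(1, 2), -18)) = Add(230, Rational(-1, 2)) = Rational(459, 2)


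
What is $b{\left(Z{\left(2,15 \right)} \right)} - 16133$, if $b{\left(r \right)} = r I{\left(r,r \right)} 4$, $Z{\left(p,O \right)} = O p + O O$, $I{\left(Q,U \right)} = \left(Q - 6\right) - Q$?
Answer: $-22253$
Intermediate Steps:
$I{\left(Q,U \right)} = -6$ ($I{\left(Q,U \right)} = \left(Q - 6\right) - Q = \left(-6 + Q\right) - Q = -6$)
$Z{\left(p,O \right)} = O^{2} + O p$ ($Z{\left(p,O \right)} = O p + O^{2} = O^{2} + O p$)
$b{\left(r \right)} = - 24 r$ ($b{\left(r \right)} = r \left(-6\right) 4 = - 6 r 4 = - 24 r$)
$b{\left(Z{\left(2,15 \right)} \right)} - 16133 = - 24 \cdot 15 \left(15 + 2\right) - 16133 = - 24 \cdot 15 \cdot 17 - 16133 = \left(-24\right) 255 - 16133 = -6120 - 16133 = -22253$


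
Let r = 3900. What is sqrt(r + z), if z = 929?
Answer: sqrt(4829) ≈ 69.491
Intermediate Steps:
sqrt(r + z) = sqrt(3900 + 929) = sqrt(4829)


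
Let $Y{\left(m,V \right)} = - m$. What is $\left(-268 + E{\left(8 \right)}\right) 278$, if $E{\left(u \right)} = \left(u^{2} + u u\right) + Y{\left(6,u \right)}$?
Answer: $-40588$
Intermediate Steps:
$E{\left(u \right)} = -6 + 2 u^{2}$ ($E{\left(u \right)} = \left(u^{2} + u u\right) - 6 = \left(u^{2} + u^{2}\right) - 6 = 2 u^{2} - 6 = -6 + 2 u^{2}$)
$\left(-268 + E{\left(8 \right)}\right) 278 = \left(-268 - \left(6 - 2 \cdot 8^{2}\right)\right) 278 = \left(-268 + \left(-6 + 2 \cdot 64\right)\right) 278 = \left(-268 + \left(-6 + 128\right)\right) 278 = \left(-268 + 122\right) 278 = \left(-146\right) 278 = -40588$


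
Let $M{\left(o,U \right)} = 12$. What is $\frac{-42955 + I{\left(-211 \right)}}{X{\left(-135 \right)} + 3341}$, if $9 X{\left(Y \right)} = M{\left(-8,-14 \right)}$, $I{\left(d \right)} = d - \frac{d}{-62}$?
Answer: $- \frac{8029509}{621674} \approx -12.916$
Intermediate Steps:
$I{\left(d \right)} = \frac{63 d}{62}$ ($I{\left(d \right)} = d - d \left(- \frac{1}{62}\right) = d - - \frac{d}{62} = d + \frac{d}{62} = \frac{63 d}{62}$)
$X{\left(Y \right)} = \frac{4}{3}$ ($X{\left(Y \right)} = \frac{1}{9} \cdot 12 = \frac{4}{3}$)
$\frac{-42955 + I{\left(-211 \right)}}{X{\left(-135 \right)} + 3341} = \frac{-42955 + \frac{63}{62} \left(-211\right)}{\frac{4}{3} + 3341} = \frac{-42955 - \frac{13293}{62}}{\frac{10027}{3}} = \left(- \frac{2676503}{62}\right) \frac{3}{10027} = - \frac{8029509}{621674}$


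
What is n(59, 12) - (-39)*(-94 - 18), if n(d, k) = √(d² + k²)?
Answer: -4368 + 5*√145 ≈ -4307.8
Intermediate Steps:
n(59, 12) - (-39)*(-94 - 18) = √(59² + 12²) - (-39)*(-94 - 18) = √(3481 + 144) - (-39)*(-112) = √3625 - 1*4368 = 5*√145 - 4368 = -4368 + 5*√145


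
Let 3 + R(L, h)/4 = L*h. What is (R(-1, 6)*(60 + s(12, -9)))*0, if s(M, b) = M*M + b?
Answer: 0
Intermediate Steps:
s(M, b) = b + M**2 (s(M, b) = M**2 + b = b + M**2)
R(L, h) = -12 + 4*L*h (R(L, h) = -12 + 4*(L*h) = -12 + 4*L*h)
(R(-1, 6)*(60 + s(12, -9)))*0 = ((-12 + 4*(-1)*6)*(60 + (-9 + 12**2)))*0 = ((-12 - 24)*(60 + (-9 + 144)))*0 = -36*(60 + 135)*0 = -36*195*0 = -7020*0 = 0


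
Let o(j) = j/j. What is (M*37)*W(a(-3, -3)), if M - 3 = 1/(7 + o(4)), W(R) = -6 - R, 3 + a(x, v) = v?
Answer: 0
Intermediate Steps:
o(j) = 1
a(x, v) = -3 + v
M = 25/8 (M = 3 + 1/(7 + 1) = 3 + 1/8 = 25/8 ≈ 3.1250)
(M*37)*W(a(-3, -3)) = ((25/8)*37)*(-6 - (-3 - 3)) = 925*(-6 - 1*(-6))/8 = 925*(-6 + 6)/8 = (925/8)*0 = 0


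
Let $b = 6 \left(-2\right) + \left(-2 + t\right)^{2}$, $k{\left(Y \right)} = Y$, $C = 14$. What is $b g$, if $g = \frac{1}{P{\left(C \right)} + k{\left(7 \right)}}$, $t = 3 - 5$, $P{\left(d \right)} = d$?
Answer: $\frac{4}{21} \approx 0.19048$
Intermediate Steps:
$t = -2$
$b = 4$ ($b = 6 \left(-2\right) + \left(-2 - 2\right)^{2} = -12 + \left(-4\right)^{2} = -12 + 16 = 4$)
$g = \frac{1}{21}$ ($g = \frac{1}{14 + 7} = \frac{1}{21} \approx 0.047619$)
$b g = 4 \cdot \frac{1}{21} = \frac{4}{21}$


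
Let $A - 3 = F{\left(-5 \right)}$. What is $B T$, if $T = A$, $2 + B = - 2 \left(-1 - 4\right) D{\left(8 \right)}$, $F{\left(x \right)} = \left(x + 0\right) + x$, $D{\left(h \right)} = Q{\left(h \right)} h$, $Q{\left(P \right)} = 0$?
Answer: $14$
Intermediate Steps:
$D{\left(h \right)} = 0$ ($D{\left(h \right)} = 0 h = 0$)
$F{\left(x \right)} = 2 x$ ($F{\left(x \right)} = x + x = 2 x$)
$A = -7$ ($A = 3 + 2 \left(-5\right) = 3 - 10 = -7$)
$B = -2$ ($B = -2 + - 2 \left(-1 - 4\right) 0 = -2 + \left(-2\right) \left(-5\right) 0 = -2 + 10 \cdot 0 = -2 + 0 = -2$)
$T = -7$
$B T = \left(-2\right) \left(-7\right) = 14$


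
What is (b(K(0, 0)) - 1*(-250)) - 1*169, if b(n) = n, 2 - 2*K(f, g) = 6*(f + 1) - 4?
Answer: 81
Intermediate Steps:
K(f, g) = -3*f (K(f, g) = 1 - (6*(f + 1) - 4)/2 = 1 - (6*(1 + f) - 4)/2 = 1 - ((6 + 6*f) - 4)/2 = 1 - (2 + 6*f)/2 = 1 + (-1 - 3*f) = -3*f)
(b(K(0, 0)) - 1*(-250)) - 1*169 = (-3*0 - 1*(-250)) - 1*169 = (0 + 250) - 169 = 250 - 169 = 81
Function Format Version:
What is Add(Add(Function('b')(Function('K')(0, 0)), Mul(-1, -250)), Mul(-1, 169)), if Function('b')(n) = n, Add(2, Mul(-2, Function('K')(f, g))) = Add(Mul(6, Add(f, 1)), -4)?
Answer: 81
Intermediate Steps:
Function('K')(f, g) = Mul(-3, f) (Function('K')(f, g) = Add(1, Mul(Rational(-1, 2), Add(Mul(6, Add(f, 1)), -4))) = Add(1, Mul(Rational(-1, 2), Add(Mul(6, Add(1, f)), -4))) = Add(1, Mul(Rational(-1, 2), Add(Add(6, Mul(6, f)), -4))) = Add(1, Mul(Rational(-1, 2), Add(2, Mul(6, f)))) = Add(1, Add(-1, Mul(-3, f))) = Mul(-3, f))
Add(Add(Function('b')(Function('K')(0, 0)), Mul(-1, -250)), Mul(-1, 169)) = Add(Add(Mul(-3, 0), Mul(-1, -250)), Mul(-1, 169)) = Add(Add(0, 250), -169) = Add(250, -169) = 81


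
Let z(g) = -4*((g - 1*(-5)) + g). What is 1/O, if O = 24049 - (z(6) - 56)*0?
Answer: 1/24049 ≈ 4.1582e-5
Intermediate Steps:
z(g) = -20 - 8*g (z(g) = -4*((g + 5) + g) = -4*((5 + g) + g) = -4*(5 + 2*g) = -20 - 8*g)
O = 24049 (O = 24049 - ((-20 - 8*6) - 56)*0 = 24049 - ((-20 - 48) - 56)*0 = 24049 - (-68 - 56)*0 = 24049 - (-124)*0 = 24049 - 1*0 = 24049 + 0 = 24049)
1/O = 1/24049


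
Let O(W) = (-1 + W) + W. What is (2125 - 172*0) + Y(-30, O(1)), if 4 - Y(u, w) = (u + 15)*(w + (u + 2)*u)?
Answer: 14744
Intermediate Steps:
O(W) = -1 + 2*W
Y(u, w) = 4 - (15 + u)*(w + u*(2 + u)) (Y(u, w) = 4 - (u + 15)*(w + (u + 2)*u) = 4 - (15 + u)*(w + (2 + u)*u) = 4 - (15 + u)*(w + u*(2 + u)))
(2125 - 172*0) + Y(-30, O(1)) = (2125 - 172*0) + (4 - 1*(-30)³ - 30*(-30) - 17*(-30)² - 15*(-1 + 2*1) - 1*(-30)*(-1 + 2*1)) = (2125 + 0) + (4 - 1*(-27000) + 900 - 17*900 - 15*(-1 + 2) - 1*(-30)*(-1 + 2)) = 2125 + (4 + 27000 + 900 - 15300 - 15*1 - 1*(-30)*1) = 2125 + (4 + 27000 + 900 - 15300 - 15 + 30) = 2125 + 12619 = 14744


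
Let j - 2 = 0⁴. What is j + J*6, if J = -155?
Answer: -928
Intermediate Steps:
j = 2 (j = 2 + 0⁴ = 2 + 0 = 2)
j + J*6 = 2 - 155*6 = 2 - 930 = -928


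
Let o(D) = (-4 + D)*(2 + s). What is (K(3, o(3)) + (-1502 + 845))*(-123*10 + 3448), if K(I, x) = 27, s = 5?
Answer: -1397340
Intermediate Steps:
o(D) = -28 + 7*D (o(D) = (-4 + D)*(2 + 5) = (-4 + D)*7 = -28 + 7*D)
(K(3, o(3)) + (-1502 + 845))*(-123*10 + 3448) = (27 + (-1502 + 845))*(-123*10 + 3448) = (27 - 657)*(-1230 + 3448) = -630*2218 = -1397340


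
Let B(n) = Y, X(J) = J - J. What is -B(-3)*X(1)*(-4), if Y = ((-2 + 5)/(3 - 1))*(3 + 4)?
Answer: 0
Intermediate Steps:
X(J) = 0
Y = 21/2 (Y = (3/2)*7 = 21/2 ≈ 10.500)
B(n) = 21/2
-B(-3)*X(1)*(-4) = -(21/2)*0*(-4) = -0*(-4) = -1*0 = 0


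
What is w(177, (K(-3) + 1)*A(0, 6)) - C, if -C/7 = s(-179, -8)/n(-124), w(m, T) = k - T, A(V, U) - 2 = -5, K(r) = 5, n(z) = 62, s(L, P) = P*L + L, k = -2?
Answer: 9763/62 ≈ 157.47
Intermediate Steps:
s(L, P) = L + L*P (s(L, P) = L*P + L = L + L*P)
A(V, U) = -3 (A(V, U) = 2 - 5 = -3)
w(m, T) = -2 - T
C = -8771/62 (C = -7*(-179*(1 - 8))/62 = -7*(-179*(-7))/62 = -8771/62 ≈ -141.47)
w(177, (K(-3) + 1)*A(0, 6)) - C = (-2 - (5 + 1)*(-3)) - 1*(-8771/62) = (-2 - 6*(-3)) + 8771/62 = (-2 - 1*(-18)) + 8771/62 = (-2 + 18) + 8771/62 = 16 + 8771/62 = 9763/62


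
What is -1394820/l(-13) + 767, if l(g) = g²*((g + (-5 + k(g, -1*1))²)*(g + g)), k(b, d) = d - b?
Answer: 3408943/4394 ≈ 775.82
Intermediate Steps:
l(g) = 2*g³*(g + (-6 - g)²) (l(g) = g²*((g + (-5 + (-1*1 - g))²)*(g + g)) = g²*((g + (-5 + (-1 - g))²)*(2*g)) = g²*((g + (-6 - g)²)*(2*g)) = g²*(2*g*(g + (-6 - g)²)) = 2*g³*(g + (-6 - g)²))
-1394820/l(-13) + 767 = -1394820/(2*(-13)³*(-13 + (6 - 13)²)) + 767 = -1394820/(2*(-2197)*(-13 + (-7)²)) + 767 = -1394820/(2*(-2197)*(-13 + 49)) + 767 = -1394820/(2*(-2197)*36) + 767 = -1394820/(-158184) + 767 = -1394820*(-1)/158184 + 767 = -1476*(-105/17576) + 767 = 38745/4394 + 767 = 3408943/4394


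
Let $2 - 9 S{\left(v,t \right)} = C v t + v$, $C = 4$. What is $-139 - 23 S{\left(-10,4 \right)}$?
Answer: $- \frac{5207}{9} \approx -578.56$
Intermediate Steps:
$S{\left(v,t \right)} = \frac{2}{9} - \frac{v}{9} - \frac{4 t v}{9}$ ($S{\left(v,t \right)} = \frac{2}{9} - \frac{4 v t + v}{9} = \frac{2}{9} - \frac{4 t v + v}{9} = \frac{2}{9} - \frac{v + 4 t v}{9} = \frac{2}{9} - \left(\frac{v}{9} + \frac{4 t v}{9}\right) = \frac{2}{9} - \frac{v}{9} - \frac{4 t v}{9}$)
$-139 - 23 S{\left(-10,4 \right)} = -139 - 23 \left(\frac{2}{9} - - \frac{10}{9} - \frac{16}{9} \left(-10\right)\right) = -139 - 23 \left(\frac{2}{9} + \frac{10}{9} + \frac{160}{9}\right) = -139 - \frac{3956}{9} = - \frac{5207}{9}$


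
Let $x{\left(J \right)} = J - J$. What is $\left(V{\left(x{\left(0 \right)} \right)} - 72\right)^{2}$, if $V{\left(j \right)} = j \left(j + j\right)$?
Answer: $5184$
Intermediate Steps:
$x{\left(J \right)} = 0$
$V{\left(j \right)} = 2 j^{2}$ ($V{\left(j \right)} = j 2 j = 2 j^{2}$)
$\left(V{\left(x{\left(0 \right)} \right)} - 72\right)^{2} = \left(2 \cdot 0^{2} - 72\right)^{2} = \left(2 \cdot 0 - 72\right)^{2} = \left(0 - 72\right)^{2} = \left(-72\right)^{2} = 5184$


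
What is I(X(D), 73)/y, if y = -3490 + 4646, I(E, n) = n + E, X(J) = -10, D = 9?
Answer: 63/1156 ≈ 0.054498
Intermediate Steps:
I(E, n) = E + n
y = 1156
I(X(D), 73)/y = (-10 + 73)/1156 = 63*(1/1156) = 63/1156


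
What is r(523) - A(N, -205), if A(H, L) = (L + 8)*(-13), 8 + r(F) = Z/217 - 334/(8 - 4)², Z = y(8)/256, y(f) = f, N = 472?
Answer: -17984091/6944 ≈ -2589.9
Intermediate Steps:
Z = 1/32 (Z = 8/256 = 8*(1/256) = 1/32 ≈ 0.031250)
r(F) = -200507/6944 (r(F) = -8 + ((1/32)/217 - 334/(8 - 4)²) = -8 + ((1/32)*(1/217) - 334/(4²)) = -8 + (1/6944 - 334/16) = -8 + (1/6944 - 334*1/16) = -8 + (1/6944 - 167/8) = -8 - 144955/6944 = -200507/6944)
A(H, L) = -104 - 13*L (A(H, L) = (8 + L)*(-13) = -104 - 13*L)
r(523) - A(N, -205) = -200507/6944 - (-104 - 13*(-205)) = -200507/6944 - (-104 + 2665) = -200507/6944 - 1*2561 = -200507/6944 - 2561 = -17984091/6944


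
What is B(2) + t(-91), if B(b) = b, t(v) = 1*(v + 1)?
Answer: -88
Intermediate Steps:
t(v) = 1 + v (t(v) = 1*(1 + v) = 1 + v)
B(2) + t(-91) = 2 + (1 - 91) = 2 - 90 = -88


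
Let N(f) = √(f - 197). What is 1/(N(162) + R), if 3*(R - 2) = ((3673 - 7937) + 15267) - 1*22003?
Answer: -32982/120868351 - 9*I*√35/120868351 ≈ -0.00027288 - 4.4052e-7*I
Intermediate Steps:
N(f) = √(-197 + f)
R = -10994/3 (R = 2 + (((3673 - 7937) + 15267) - 1*22003)/3 = 2 + ((-4264 + 15267) - 22003)/3 = 2 + (11003 - 22003)/3 = 2 + (⅓)*(-11000) = 2 - 11000/3 = -10994/3 ≈ -3664.7)
1/(N(162) + R) = 1/(√(-197 + 162) - 10994/3) = 1/(√(-35) - 10994/3) = 1/(I*√35 - 10994/3) = 1/(-10994/3 + I*√35)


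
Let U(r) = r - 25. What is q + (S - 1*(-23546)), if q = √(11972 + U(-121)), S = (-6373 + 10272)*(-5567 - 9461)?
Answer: -58570626 + 9*√146 ≈ -5.8570e+7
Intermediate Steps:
U(r) = -25 + r
S = -58594172 (S = 3899*(-15028) = -58594172)
q = 9*√146 (q = √(11972 + (-25 - 121)) = √(11972 - 146) = √11826 = 9*√146 ≈ 108.75)
q + (S - 1*(-23546)) = 9*√146 + (-58594172 - 1*(-23546)) = 9*√146 + (-58594172 + 23546) = 9*√146 - 58570626 = -58570626 + 9*√146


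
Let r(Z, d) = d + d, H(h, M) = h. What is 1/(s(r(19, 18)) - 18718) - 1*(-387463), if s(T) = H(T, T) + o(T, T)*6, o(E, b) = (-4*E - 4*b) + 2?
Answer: 7903470273/20398 ≈ 3.8746e+5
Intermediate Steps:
o(E, b) = 2 - 4*E - 4*b
r(Z, d) = 2*d
s(T) = 12 - 47*T (s(T) = T + (2 - 4*T - 4*T)*6 = T + (2 - 8*T)*6 = T + (12 - 48*T) = 12 - 47*T)
1/(s(r(19, 18)) - 18718) - 1*(-387463) = 1/((12 - 94*18) - 18718) - 1*(-387463) = 1/((12 - 47*36) - 18718) + 387463 = 1/((12 - 1692) - 18718) + 387463 = 1/(-1680 - 18718) + 387463 = 1/(-20398) + 387463 = -1/20398 + 387463 = 7903470273/20398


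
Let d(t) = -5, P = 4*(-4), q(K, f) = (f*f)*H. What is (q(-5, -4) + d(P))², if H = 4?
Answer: 3481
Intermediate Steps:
q(K, f) = 4*f² (q(K, f) = (f*f)*4 = f²*4 = 4*f²)
P = -16
(q(-5, -4) + d(P))² = (4*(-4)² - 5)² = (4*16 - 5)² = (64 - 5)² = 59² = 3481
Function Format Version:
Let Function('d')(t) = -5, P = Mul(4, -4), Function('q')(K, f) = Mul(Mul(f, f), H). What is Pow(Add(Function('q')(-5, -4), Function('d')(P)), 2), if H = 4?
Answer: 3481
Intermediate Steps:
Function('q')(K, f) = Mul(4, Pow(f, 2)) (Function('q')(K, f) = Mul(Mul(f, f), 4) = Mul(Pow(f, 2), 4) = Mul(4, Pow(f, 2)))
P = -16
Pow(Add(Function('q')(-5, -4), Function('d')(P)), 2) = Pow(Add(Mul(4, Pow(-4, 2)), -5), 2) = Pow(Add(Mul(4, 16), -5), 2) = Pow(Add(64, -5), 2) = Pow(59, 2) = 3481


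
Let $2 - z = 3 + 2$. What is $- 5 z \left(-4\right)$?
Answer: $-60$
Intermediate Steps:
$z = -3$ ($z = 2 - \left(3 + 2\right) = 2 - 5 = -3$)
$- 5 z \left(-4\right) = \left(-5\right) \left(-3\right) \left(-4\right) = 15 \left(-4\right) = -60$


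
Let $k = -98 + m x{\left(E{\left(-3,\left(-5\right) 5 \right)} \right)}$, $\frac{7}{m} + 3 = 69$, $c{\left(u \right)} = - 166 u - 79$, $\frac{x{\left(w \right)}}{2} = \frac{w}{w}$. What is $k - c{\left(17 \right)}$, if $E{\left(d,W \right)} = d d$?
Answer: $\frac{92506}{33} \approx 2803.2$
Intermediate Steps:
$E{\left(d,W \right)} = d^{2}$
$x{\left(w \right)} = 2$ ($x{\left(w \right)} = 2 \frac{w}{w} = 2 \cdot 1 = 2$)
$c{\left(u \right)} = -79 - 166 u$
$m = \frac{7}{66}$ ($m = \frac{7}{-3 + 69} = \frac{7}{66} \approx 0.10606$)
$k = - \frac{3227}{33}$ ($k = -98 + \frac{7}{66} \cdot 2 = -98 + \frac{7}{33} = - \frac{3227}{33} \approx -97.788$)
$k - c{\left(17 \right)} = - \frac{3227}{33} - \left(-79 - 2822\right) = - \frac{3227}{33} - -2901 = - \frac{3227}{33} + 2901 = \frac{92506}{33}$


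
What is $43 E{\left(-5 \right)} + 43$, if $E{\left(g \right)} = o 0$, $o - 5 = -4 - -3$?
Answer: $43$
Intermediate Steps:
$o = 4$ ($o = 5 - 1 = 4$)
$E{\left(g \right)} = 0$ ($E{\left(g \right)} = 4 \cdot 0 = 0$)
$43 E{\left(-5 \right)} + 43 = 43 \cdot 0 + 43 = 0 + 43 = 43$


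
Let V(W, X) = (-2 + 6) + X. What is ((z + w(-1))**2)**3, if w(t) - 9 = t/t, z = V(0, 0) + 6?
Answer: 64000000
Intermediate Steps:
V(W, X) = 4 + X
z = 10 (z = (4 + 0) + 6 = 4 + 6 = 10)
w(t) = 10 (w(t) = 9 + t/t = 9 + 1 = 10)
((z + w(-1))**2)**3 = ((10 + 10)**2)**3 = (20**2)**3 = 400**3 = 64000000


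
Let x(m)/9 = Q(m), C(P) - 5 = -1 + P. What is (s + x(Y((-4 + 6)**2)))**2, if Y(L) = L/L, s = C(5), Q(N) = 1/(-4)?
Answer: 729/16 ≈ 45.563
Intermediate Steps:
C(P) = 4 + P (C(P) = 5 + (-1 + P) = 4 + P)
Q(N) = -1/4
s = 9 (s = 4 + 5 = 9)
Y(L) = 1
x(m) = -9/4 (x(m) = 9*(-1/4) = -9/4)
(s + x(Y((-4 + 6)**2)))**2 = (9 - 9/4)**2 = (27/4)**2 = 729/16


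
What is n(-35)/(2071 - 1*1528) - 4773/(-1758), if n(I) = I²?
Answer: 1581763/318198 ≈ 4.9710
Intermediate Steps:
n(-35)/(2071 - 1*1528) - 4773/(-1758) = (-35)²/(2071 - 1*1528) - 4773/(-1758) = 1225/(2071 - 1528) - 4773*(-1/1758) = 1225/543 + 1591/586 = 1581763/318198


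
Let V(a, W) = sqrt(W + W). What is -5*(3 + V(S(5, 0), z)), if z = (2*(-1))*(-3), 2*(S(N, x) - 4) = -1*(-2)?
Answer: -15 - 10*sqrt(3) ≈ -32.320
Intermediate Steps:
S(N, x) = 5 (S(N, x) = 4 + (-1*(-2))/2 = 4 + (1/2)*2 = 4 + 1 = 5)
z = 6 (z = -2*(-3) = 6)
V(a, W) = sqrt(2)*sqrt(W) (V(a, W) = sqrt(2*W) = sqrt(2)*sqrt(W))
-5*(3 + V(S(5, 0), z)) = -5*(3 + sqrt(2)*sqrt(6)) = -5*(3 + 2*sqrt(3)) = -15 - 10*sqrt(3)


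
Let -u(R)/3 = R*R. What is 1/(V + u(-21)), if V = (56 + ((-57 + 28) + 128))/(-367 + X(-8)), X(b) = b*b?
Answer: -303/401024 ≈ -0.00075557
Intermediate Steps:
X(b) = b**2
u(R) = -3*R**2 (u(R) = -3*R*R = -3*R**2)
V = -155/303 (V = (56 + ((-57 + 28) + 128))/(-367 + (-8)**2) = (56 + (-29 + 128))/(-367 + 64) = (56 + 99)/(-303) = 155*(-1/303) = -155/303 ≈ -0.51155)
1/(V + u(-21)) = 1/(-155/303 - 3*(-21)**2) = 1/(-155/303 - 3*441) = 1/(-155/303 - 1323) = 1/(-401024/303) = -303/401024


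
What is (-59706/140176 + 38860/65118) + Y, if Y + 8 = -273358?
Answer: -623819507830259/2281995192 ≈ -2.7337e+5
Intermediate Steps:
Y = -273366 (Y = -8 - 273358 = -273366)
(-59706/140176 + 38860/65118) + Y = (-59706/140176 + 38860/65118) - 273366 = (-59706*1/140176 + 38860*(1/65118)) - 273366 = (-29853/70088 + 19430/32559) - 273366 = 389826013/2281995192 - 273366 = -623819507830259/2281995192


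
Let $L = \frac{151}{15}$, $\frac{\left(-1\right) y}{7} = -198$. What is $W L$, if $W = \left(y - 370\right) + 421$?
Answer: $\frac{72329}{5} \approx 14466.0$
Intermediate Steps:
$y = 1386$ ($y = \left(-7\right) \left(-198\right) = 1386$)
$L = \frac{151}{15}$ ($L = 151 \cdot \frac{1}{15} = \frac{151}{15} \approx 10.067$)
$W = 1437$ ($W = \left(1386 - 370\right) + 421 = 1016 + 421 = 1437$)
$W L = 1437 \cdot \frac{151}{15} = \frac{72329}{5}$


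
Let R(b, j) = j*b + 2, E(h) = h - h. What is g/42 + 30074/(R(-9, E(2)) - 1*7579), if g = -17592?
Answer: -22426282/53039 ≈ -422.83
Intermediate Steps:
E(h) = 0
R(b, j) = 2 + b*j (R(b, j) = b*j + 2 = 2 + b*j)
g/42 + 30074/(R(-9, E(2)) - 1*7579) = -17592/42 + 30074/((2 - 9*0) - 1*7579) = -17592*1/42 + 30074/((2 + 0) - 7579) = -2932/7 + 30074/(2 - 7579) = -2932/7 + 30074/(-7577) = -2932/7 + 30074*(-1/7577) = -2932/7 - 30074/7577 = -22426282/53039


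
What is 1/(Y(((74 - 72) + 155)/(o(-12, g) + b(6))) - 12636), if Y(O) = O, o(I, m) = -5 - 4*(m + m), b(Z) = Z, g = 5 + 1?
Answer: -47/594049 ≈ -7.9118e-5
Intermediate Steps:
g = 6
o(I, m) = -5 - 8*m
1/(Y(((74 - 72) + 155)/(o(-12, g) + b(6))) - 12636) = 1/(((74 - 72) + 155)/((-5 - 8*6) + 6) - 12636) = 1/((2 + 155)/((-5 - 48) + 6) - 12636) = 1/(157/(-53 + 6) - 12636) = 1/(157/(-47) - 12636) = 1/(157*(-1/47) - 12636) = 1/(-157/47 - 12636) = 1/(-594049/47) = -47/594049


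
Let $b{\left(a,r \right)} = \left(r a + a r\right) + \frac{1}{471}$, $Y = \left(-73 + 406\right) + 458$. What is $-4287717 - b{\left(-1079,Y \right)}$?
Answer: $- \frac{1215528070}{471} \approx -2.5807 \cdot 10^{6}$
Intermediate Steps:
$Y = 791$ ($Y = 333 + 458 = 791$)
$b{\left(a,r \right)} = \frac{1}{471} + 2 a r$ ($b{\left(a,r \right)} = \left(a r + a r\right) + \frac{1}{471} = 2 a r + \frac{1}{471} = \frac{1}{471} + 2 a r$)
$-4287717 - b{\left(-1079,Y \right)} = -4287717 - \left(\frac{1}{471} + 2 \left(-1079\right) 791\right) = -4287717 - \left(\frac{1}{471} - 1706978\right) = -4287717 - - \frac{803986637}{471} = -4287717 + \frac{803986637}{471} = - \frac{1215528070}{471}$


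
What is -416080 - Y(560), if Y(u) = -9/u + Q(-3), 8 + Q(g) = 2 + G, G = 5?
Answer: -233004231/560 ≈ -4.1608e+5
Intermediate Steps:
Q(g) = -1 (Q(g) = -8 + (2 + 5) = -8 + 7 = -1)
Y(u) = -1 - 9/u (Y(u) = -9/u - 1 = -1 - 9/u)
-416080 - Y(560) = -416080 - (-9 - 1*560)/560 = -416080 - (-9 - 560)/560 = -416080 - (-569)/560 = -416080 - 1*(-569/560) = -416080 + 569/560 = -233004231/560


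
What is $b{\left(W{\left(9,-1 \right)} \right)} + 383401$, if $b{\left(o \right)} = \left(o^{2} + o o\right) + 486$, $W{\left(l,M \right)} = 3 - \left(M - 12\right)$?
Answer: $384399$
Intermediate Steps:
$W{\left(l,M \right)} = 15 - M$ ($W{\left(l,M \right)} = 3 - \left(-12 + M\right) = 15 - M$)
$b{\left(o \right)} = 486 + 2 o^{2}$ ($b{\left(o \right)} = \left(o^{2} + o^{2}\right) + 486 = 2 o^{2} + 486 = 486 + 2 o^{2}$)
$b{\left(W{\left(9,-1 \right)} \right)} + 383401 = \left(486 + 2 \left(15 - -1\right)^{2}\right) + 383401 = \left(486 + 2 \left(15 + 1\right)^{2}\right) + 383401 = \left(486 + 2 \cdot 16^{2}\right) + 383401 = \left(486 + 2 \cdot 256\right) + 383401 = \left(486 + 512\right) + 383401 = 998 + 383401 = 384399$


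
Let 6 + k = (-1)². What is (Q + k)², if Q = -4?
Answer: 81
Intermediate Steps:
k = -5 (k = -6 + (-1)² = -6 + 1 = -5)
(Q + k)² = (-4 - 5)² = (-9)² = 81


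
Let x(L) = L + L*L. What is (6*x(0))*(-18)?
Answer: 0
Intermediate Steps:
x(L) = L + L²
(6*x(0))*(-18) = (6*(0*(1 + 0)))*(-18) = (6*(0*1))*(-18) = (6*0)*(-18) = 0*(-18) = 0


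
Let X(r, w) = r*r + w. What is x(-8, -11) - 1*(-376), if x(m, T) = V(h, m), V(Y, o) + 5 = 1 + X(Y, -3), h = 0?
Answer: 369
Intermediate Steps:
X(r, w) = w + r² (X(r, w) = r² + w = w + r²)
V(Y, o) = -7 + Y² (V(Y, o) = -5 + (1 + (-3 + Y²)) = -5 + (-2 + Y²) = -7 + Y²)
x(m, T) = -7 (x(m, T) = -7 + 0² = -7 + 0 = -7)
x(-8, -11) - 1*(-376) = -7 - 1*(-376) = -7 + 376 = 369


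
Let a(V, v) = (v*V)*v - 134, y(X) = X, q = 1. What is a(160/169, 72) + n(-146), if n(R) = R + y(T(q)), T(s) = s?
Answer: 782289/169 ≈ 4628.9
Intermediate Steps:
n(R) = 1 + R (n(R) = R + 1 = 1 + R)
a(V, v) = -134 + V*v**2 (a(V, v) = (V*v)*v - 134 = V*v**2 - 134 = -134 + V*v**2)
a(160/169, 72) + n(-146) = (-134 + (160/169)*72**2) + (1 - 146) = (-134 + (160*(1/169))*5184) - 145 = (-134 + (160/169)*5184) - 145 = (-134 + 829440/169) - 145 = 806794/169 - 145 = 782289/169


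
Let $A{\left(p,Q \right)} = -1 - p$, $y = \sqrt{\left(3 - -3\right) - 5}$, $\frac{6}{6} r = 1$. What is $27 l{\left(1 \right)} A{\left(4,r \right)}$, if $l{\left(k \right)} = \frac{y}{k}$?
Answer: $-135$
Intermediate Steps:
$r = 1$
$y = 1$ ($y = \sqrt{\left(3 + 3\right) - 5} = \sqrt{6 - 5} = \sqrt{1} = 1$)
$l{\left(k \right)} = \frac{1}{k}$ ($l{\left(k \right)} = 1 \frac{1}{k} = \frac{1}{k}$)
$27 l{\left(1 \right)} A{\left(4,r \right)} = \frac{27}{1} \left(-1 - 4\right) = 27 \cdot 1 \left(-1 - 4\right) = 27 \left(-5\right) = -135$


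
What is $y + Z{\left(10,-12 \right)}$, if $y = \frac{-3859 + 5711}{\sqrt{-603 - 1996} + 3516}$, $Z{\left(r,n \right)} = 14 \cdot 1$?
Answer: $\frac{179619602}{12364855} - \frac{1852 i \sqrt{2599}}{12364855} \approx 14.527 - 0.0076358 i$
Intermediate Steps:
$Z{\left(r,n \right)} = 14$
$y = \frac{1852}{3516 + i \sqrt{2599}}$ ($y = \frac{1852}{\sqrt{-2599} + 3516} = \frac{1852}{i \sqrt{2599} + 3516} = \frac{1852}{3516 + i \sqrt{2599}} \approx 0.52662 - 0.0076358 i$)
$y + Z{\left(10,-12 \right)} = \left(\frac{6511632}{12364855} - \frac{1852 i \sqrt{2599}}{12364855}\right) + 14 = \frac{179619602}{12364855} - \frac{1852 i \sqrt{2599}}{12364855}$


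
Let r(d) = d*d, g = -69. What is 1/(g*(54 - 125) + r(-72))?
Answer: 1/10083 ≈ 9.9177e-5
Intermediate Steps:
r(d) = d²
1/(g*(54 - 125) + r(-72)) = 1/(-69*(54 - 125) + (-72)²) = 1/(-69*(-71) + 5184) = 1/(4899 + 5184) = 1/10083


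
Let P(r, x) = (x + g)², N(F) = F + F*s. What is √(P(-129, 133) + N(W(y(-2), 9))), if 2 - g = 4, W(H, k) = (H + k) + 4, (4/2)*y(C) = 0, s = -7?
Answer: √17083 ≈ 130.70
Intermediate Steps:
y(C) = 0 (y(C) = (½)*0 = 0)
W(H, k) = 4 + H + k
g = -2 (g = 2 - 1*4 = 2 - 4 = -2)
N(F) = -6*F (N(F) = F + F*(-7) = F - 7*F = -6*F)
P(r, x) = (-2 + x)² (P(r, x) = (x - 2)² = (-2 + x)²)
√(P(-129, 133) + N(W(y(-2), 9))) = √((-2 + 133)² - 6*(4 + 0 + 9)) = √(131² - 6*13) = √(17161 - 78) = √17083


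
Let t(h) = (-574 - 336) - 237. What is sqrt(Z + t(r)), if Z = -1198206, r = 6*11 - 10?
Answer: I*sqrt(1199353) ≈ 1095.2*I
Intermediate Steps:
r = 56 (r = 66 - 10 = 56)
t(h) = -1147 (t(h) = -910 - 237 = -1147)
sqrt(Z + t(r)) = sqrt(-1198206 - 1147) = sqrt(-1199353) = I*sqrt(1199353)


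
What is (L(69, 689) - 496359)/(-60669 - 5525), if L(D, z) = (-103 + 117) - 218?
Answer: 496563/66194 ≈ 7.5016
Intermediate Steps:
L(D, z) = -204 (L(D, z) = 14 - 218 = -204)
(L(69, 689) - 496359)/(-60669 - 5525) = (-204 - 496359)/(-60669 - 5525) = -496563/(-66194) = -496563*(-1/66194) = 496563/66194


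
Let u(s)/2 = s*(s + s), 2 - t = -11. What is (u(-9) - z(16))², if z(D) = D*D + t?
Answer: 3025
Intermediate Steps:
t = 13 (t = 2 - 1*(-11) = 2 + 11 = 13)
z(D) = 13 + D² (z(D) = D*D + 13 = D² + 13 = 13 + D²)
u(s) = 4*s² (u(s) = 2*(s*(s + s)) = 2*(s*(2*s)) = 2*(2*s²) = 4*s²)
(u(-9) - z(16))² = (4*(-9)² - (13 + 16²))² = (4*81 - (13 + 256))² = (324 - 1*269)² = (324 - 269)² = 55² = 3025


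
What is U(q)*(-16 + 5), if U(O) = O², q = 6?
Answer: -396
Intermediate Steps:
U(q)*(-16 + 5) = 6²*(-16 + 5) = 36*(-11) = -396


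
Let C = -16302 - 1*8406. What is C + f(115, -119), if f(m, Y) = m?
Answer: -24593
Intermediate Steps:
C = -24708 (C = -16302 - 8406 = -24708)
C + f(115, -119) = -24708 + 115 = -24593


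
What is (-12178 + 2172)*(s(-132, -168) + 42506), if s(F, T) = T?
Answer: -423634028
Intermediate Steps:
(-12178 + 2172)*(s(-132, -168) + 42506) = (-12178 + 2172)*(-168 + 42506) = -10006*42338 = -423634028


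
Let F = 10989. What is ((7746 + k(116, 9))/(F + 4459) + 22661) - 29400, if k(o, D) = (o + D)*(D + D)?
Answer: -26023519/3862 ≈ -6738.4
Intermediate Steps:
k(o, D) = 2*D*(D + o) (k(o, D) = (D + o)*(2*D) = 2*D*(D + o))
((7746 + k(116, 9))/(F + 4459) + 22661) - 29400 = ((7746 + 2*9*(9 + 116))/(10989 + 4459) + 22661) - 29400 = ((7746 + 2*9*125)/15448 + 22661) - 29400 = ((7746 + 2250)*(1/15448) + 22661) - 29400 = (9996*(1/15448) + 22661) - 29400 = (2499/3862 + 22661) - 29400 = 87519281/3862 - 29400 = -26023519/3862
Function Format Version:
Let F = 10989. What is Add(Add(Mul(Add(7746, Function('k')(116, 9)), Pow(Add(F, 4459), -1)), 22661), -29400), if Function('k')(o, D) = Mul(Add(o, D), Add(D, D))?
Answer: Rational(-26023519, 3862) ≈ -6738.4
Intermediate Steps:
Function('k')(o, D) = Mul(2, D, Add(D, o)) (Function('k')(o, D) = Mul(Add(D, o), Mul(2, D)) = Mul(2, D, Add(D, o)))
Add(Add(Mul(Add(7746, Function('k')(116, 9)), Pow(Add(F, 4459), -1)), 22661), -29400) = Add(Add(Mul(Add(7746, Mul(2, 9, Add(9, 116))), Pow(Add(10989, 4459), -1)), 22661), -29400) = Add(Add(Mul(Add(7746, Mul(2, 9, 125)), Pow(15448, -1)), 22661), -29400) = Add(Add(Mul(Add(7746, 2250), Rational(1, 15448)), 22661), -29400) = Add(Add(Mul(9996, Rational(1, 15448)), 22661), -29400) = Add(Add(Rational(2499, 3862), 22661), -29400) = Add(Rational(87519281, 3862), -29400) = Rational(-26023519, 3862)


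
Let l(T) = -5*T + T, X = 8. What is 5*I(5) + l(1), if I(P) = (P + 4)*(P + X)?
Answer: 581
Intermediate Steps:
l(T) = -4*T
I(P) = (4 + P)*(8 + P) (I(P) = (P + 4)*(P + 8) = (4 + P)*(8 + P))
5*I(5) + l(1) = 5*(32 + 5² + 12*5) - 4*1 = 5*(32 + 25 + 60) - 4 = 5*117 - 4 = 585 - 4 = 581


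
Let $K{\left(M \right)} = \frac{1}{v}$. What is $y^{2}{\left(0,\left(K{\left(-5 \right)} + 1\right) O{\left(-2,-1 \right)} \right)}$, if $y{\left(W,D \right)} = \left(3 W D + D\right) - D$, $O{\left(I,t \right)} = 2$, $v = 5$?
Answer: $0$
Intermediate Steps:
$K{\left(M \right)} = \frac{1}{5}$
$y{\left(W,D \right)} = 3 D W$ ($y{\left(W,D \right)} = \left(3 D W + D\right) - D = \left(D + 3 D W\right) - D = 3 D W$)
$y^{2}{\left(0,\left(K{\left(-5 \right)} + 1\right) O{\left(-2,-1 \right)} \right)} = \left(3 \left(\frac{1}{5} + 1\right) 2 \cdot 0\right)^{2} = \left(3 \cdot \frac{6}{5} \cdot 2 \cdot 0\right)^{2} = \left(3 \cdot \frac{12}{5} \cdot 0\right)^{2} = 0^{2} = 0$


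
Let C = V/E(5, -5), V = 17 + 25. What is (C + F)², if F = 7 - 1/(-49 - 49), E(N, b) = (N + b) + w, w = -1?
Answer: 11758041/9604 ≈ 1224.3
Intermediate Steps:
E(N, b) = -1 + N + b (E(N, b) = (N + b) - 1 = -1 + N + b)
V = 42
F = 687/98 (F = 7 - 1/(-98) = 7 - 1*(-1/98) = 7 + 1/98 = 687/98 ≈ 7.0102)
C = -42 (C = 42/(-1 + 5 - 5) = 42/(-1) = 42*(-1) = -42)
(C + F)² = (-42 + 687/98)² = (-3429/98)² = 11758041/9604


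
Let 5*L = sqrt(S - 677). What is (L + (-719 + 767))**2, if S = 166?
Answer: (240 + I*sqrt(511))**2/25 ≈ 2283.6 + 434.02*I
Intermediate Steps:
L = I*sqrt(511)/5 (L = sqrt(166 - 677)/5 = sqrt(-511)/5 = (I*sqrt(511))/5 = I*sqrt(511)/5 ≈ 4.5211*I)
(L + (-719 + 767))**2 = (I*sqrt(511)/5 + (-719 + 767))**2 = (I*sqrt(511)/5 + 48)**2 = (48 + I*sqrt(511)/5)**2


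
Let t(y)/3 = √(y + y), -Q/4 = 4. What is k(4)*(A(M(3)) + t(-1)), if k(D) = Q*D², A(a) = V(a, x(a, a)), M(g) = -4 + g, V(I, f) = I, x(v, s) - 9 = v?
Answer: 256 - 768*I*√2 ≈ 256.0 - 1086.1*I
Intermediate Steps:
Q = -16 (Q = -4*4 = -16)
x(v, s) = 9 + v
t(y) = 3*√2*√y (t(y) = 3*√(y + y) = 3*√(2*y) = 3*(√2*√y) = 3*√2*√y)
A(a) = a
k(D) = -16*D²
k(4)*(A(M(3)) + t(-1)) = (-16*4²)*((-4 + 3) + 3*√2*√(-1)) = (-16*16)*(-1 + 3*√2*I) = -256*(-1 + 3*I*√2) = 256 - 768*I*√2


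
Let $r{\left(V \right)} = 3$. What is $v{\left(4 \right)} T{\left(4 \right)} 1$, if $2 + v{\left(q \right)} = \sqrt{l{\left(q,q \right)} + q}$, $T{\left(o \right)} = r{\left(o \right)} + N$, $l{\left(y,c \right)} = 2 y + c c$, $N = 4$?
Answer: $-14 + 14 \sqrt{7} \approx 23.041$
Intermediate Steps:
$l{\left(y,c \right)} = c^{2} + 2 y$ ($l{\left(y,c \right)} = 2 y + c^{2} = c^{2} + 2 y$)
$T{\left(o \right)} = 7$ ($T{\left(o \right)} = 3 + 4 = 7$)
$v{\left(q \right)} = -2 + \sqrt{q^{2} + 3 q}$ ($v{\left(q \right)} = -2 + \sqrt{\left(q^{2} + 2 q\right) + q} = -2 + \sqrt{q^{2} + 3 q}$)
$v{\left(4 \right)} T{\left(4 \right)} 1 = \left(-2 + \sqrt{4 \left(3 + 4\right)}\right) 7 \cdot 1 = \left(-2 + \sqrt{4 \cdot 7}\right) 7 \cdot 1 = \left(-2 + \sqrt{28}\right) 7 \cdot 1 = \left(-2 + 2 \sqrt{7}\right) 7 \cdot 1 = \left(-14 + 14 \sqrt{7}\right) 1 = -14 + 14 \sqrt{7}$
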